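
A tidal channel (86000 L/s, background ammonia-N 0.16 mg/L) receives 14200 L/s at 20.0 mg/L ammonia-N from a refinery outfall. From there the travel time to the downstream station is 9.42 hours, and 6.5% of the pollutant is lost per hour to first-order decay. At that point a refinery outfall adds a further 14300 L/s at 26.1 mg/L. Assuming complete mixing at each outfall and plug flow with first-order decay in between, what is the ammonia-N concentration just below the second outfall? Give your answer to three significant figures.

After mixing, C = (86000·0.1600 + 14200·20.00) / 100200 = 297800/100200 = 2.972 mg/L; combined flow 100200 L/s.
6.5%/h lost → k = −ln(1 − 0.065) = 0.06721 h⁻¹.
After decay, C = 2.972 × e^(−kt) = 2.972 × 0.5309 = 1.578 mg/L.
At the second outfall, C = (100200·1.578 + 14300·26.10) / (100200 + 14300) = 4.640 mg/L.

4.64 mg/L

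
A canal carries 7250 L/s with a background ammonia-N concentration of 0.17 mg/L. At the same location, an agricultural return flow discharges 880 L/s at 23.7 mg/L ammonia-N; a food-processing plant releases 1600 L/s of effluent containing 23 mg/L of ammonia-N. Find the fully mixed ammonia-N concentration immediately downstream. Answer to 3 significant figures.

Mass balance: C = (7250·0.1700 + 880.0·23.70 + 1600·23.00) / 9730 = 58890/9730 = 6.052 mg/L.

6.05 mg/L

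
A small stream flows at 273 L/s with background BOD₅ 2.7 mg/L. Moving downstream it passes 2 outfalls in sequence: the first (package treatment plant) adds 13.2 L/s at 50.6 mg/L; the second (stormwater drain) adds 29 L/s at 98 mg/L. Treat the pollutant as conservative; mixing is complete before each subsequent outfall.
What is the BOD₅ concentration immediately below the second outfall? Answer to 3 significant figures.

Outfall 1: combined Q = 286.2 L/s; C = (273.0·2.700 + 13.20·50.60)/286.2 = 4.909 mg/L.
Outfall 2: combined Q = 315.2 L/s; C = (286.2·4.909 + 29.00·98.00)/315.2 = 13.47 mg/L.

13.5 mg/L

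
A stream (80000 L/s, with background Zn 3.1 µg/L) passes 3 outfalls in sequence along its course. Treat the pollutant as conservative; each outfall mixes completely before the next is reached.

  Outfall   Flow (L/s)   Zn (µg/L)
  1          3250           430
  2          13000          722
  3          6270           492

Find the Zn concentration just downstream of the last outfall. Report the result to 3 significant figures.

After outfall 1: Q = 80000 + 3250 = 83250 L/s; C = (80000·3.100 + 3250·430.0)/83250 = 19.77 µg/L.
After outfall 2: Q = 83250 + 13000 = 96250 L/s; C = (83250·19.77 + 13000·722.0)/96250 = 114.6 µg/L.
After outfall 3: Q = 96250 + 6270 = 102500 L/s; C = (96250·114.6 + 6270·492.0)/102500 = 137.7 µg/L.

138 µg/L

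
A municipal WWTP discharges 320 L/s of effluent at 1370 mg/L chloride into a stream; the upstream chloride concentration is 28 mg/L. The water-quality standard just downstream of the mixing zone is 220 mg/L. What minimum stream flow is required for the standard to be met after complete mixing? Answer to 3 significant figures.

Set C_mix = 220: (Q·28.00 + 320.0·1370) / (Q + 320.0) = 220
→ Q = 320.0·(1370 − 220)/(220 − 28.00) = 1917 L/s.

1920 L/s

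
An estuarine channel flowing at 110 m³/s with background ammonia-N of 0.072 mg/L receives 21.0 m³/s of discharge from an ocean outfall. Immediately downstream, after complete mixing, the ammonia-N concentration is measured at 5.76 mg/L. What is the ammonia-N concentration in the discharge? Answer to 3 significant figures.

35.6 mg/L

Mass balance: 110.0·0.07200 + 21.00·Cₑ = 131.0·5.760
→ Cₑ = (131.0·5.760 − 110.0·0.07200) / 21.00 = 35.55 mg/L.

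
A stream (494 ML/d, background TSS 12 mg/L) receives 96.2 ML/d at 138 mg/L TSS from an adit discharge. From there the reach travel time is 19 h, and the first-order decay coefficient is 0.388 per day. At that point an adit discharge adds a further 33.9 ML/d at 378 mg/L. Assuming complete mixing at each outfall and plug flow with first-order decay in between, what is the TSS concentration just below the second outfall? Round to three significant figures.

Conservation of mass: C = (494.0·12.00 + 96.20·138.0) / 590.2 = 19200/590.2 = 32.54 mg/L; combined flow 590.2 ML/d.
Applying C = C₀e^(−kt): 32.54 × 0.7355 = 23.93 mg/L.
Second outfall: C = (590.2·23.93 + 33.90·378.0)/624.1 = 43.16 mg/L.

43.2 mg/L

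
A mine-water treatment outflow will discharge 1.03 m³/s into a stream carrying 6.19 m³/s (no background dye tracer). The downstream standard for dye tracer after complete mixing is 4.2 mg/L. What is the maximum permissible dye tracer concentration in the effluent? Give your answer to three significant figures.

At the limit, (Qr·Cr + Qe·Cₑ)/(Qr + Qe) = 4.2:
Cₑ = (7.220·4.2 − 6.190·0) / 1.030 = 29.44 mg/L.

29.4 mg/L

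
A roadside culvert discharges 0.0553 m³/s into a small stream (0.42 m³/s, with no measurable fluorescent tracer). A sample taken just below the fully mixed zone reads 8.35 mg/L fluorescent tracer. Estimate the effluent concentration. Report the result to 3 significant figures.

71.8 mg/L

Mass balance: 0.4200·0 + 0.05530·Cₑ = 0.4753·8.350
→ Cₑ = (0.4753·8.350 − 0.4200·0) / 0.05530 = 71.77 mg/L.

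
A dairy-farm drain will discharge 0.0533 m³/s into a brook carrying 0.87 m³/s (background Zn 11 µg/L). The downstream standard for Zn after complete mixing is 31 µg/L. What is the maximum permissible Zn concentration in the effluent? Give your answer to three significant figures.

At the limit, (Qr·Cr + Qe·Cₑ)/(Qr + Qe) = 31:
Cₑ = (0.9233·31 − 0.8700·11.00) / 0.05330 = 357.5 µg/L.

357 µg/L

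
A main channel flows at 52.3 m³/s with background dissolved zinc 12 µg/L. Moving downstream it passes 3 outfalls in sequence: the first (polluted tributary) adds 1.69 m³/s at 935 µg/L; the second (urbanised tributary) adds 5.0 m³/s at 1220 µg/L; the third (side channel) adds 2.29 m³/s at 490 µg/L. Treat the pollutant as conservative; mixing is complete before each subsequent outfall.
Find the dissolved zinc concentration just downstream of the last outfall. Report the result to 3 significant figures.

Outfall 1: combined Q = 53.99 m³/s; C = (52.30·12.00 + 1.690·935.0)/53.99 = 40.89 µg/L.
Outfall 2: combined Q = 58.99 m³/s; C = (53.99·40.89 + 5.000·1220)/58.99 = 140.8 µg/L.
Outfall 3: combined Q = 61.28 m³/s; C = (58.99·140.8 + 2.290·490.0)/61.28 = 153.9 µg/L.

154 µg/L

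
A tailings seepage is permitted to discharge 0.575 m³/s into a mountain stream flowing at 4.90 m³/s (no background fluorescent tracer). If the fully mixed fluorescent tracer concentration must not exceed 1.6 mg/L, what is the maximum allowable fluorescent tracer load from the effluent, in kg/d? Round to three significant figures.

Mass balance at the limit: 4.900·0 + 0.5750·Cₑ = 5.475·1.6 → Cₑ = 15.23 mg/L.
Load = 0.5750 m³/s × 15.23 g/m³ × 86 400 s/d = 756.9 kg/d.

757 kg/d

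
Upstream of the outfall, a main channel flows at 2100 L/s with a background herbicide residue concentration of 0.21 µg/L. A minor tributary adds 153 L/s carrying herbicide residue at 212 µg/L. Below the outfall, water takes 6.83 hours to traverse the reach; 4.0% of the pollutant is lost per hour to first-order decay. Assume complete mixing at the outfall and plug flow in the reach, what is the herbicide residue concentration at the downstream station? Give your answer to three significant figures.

After mixing, C = (2100·0.2100 + 153.0·212.0) / 2253 = 32880/2253 = 14.59 µg/L.
4.0%/h lost → k = −ln(1 − 0.04) = 0.04082 h⁻¹.
Decay over the reach: 14.59·exp(−kt) = 14.59·0.7567 = 11.04 µg/L.

11.0 µg/L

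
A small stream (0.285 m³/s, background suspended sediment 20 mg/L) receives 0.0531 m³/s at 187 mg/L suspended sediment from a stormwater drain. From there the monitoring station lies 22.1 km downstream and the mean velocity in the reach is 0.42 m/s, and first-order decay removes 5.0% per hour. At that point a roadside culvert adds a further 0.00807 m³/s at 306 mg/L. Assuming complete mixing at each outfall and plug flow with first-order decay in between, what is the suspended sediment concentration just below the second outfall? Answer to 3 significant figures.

Conservation of mass: C = (0.2850·20.00 + 0.05310·187.0) / 0.3381 = 15.63/0.3381 = 46.23 mg/L; combined flow 0.3381 m³/s.
Travel time t = 22.1·1000 / 0.42 = 52620 s = 14.62 h.
5.0%/h lost → k = −ln(1 − 0.05) = 0.05129 h⁻¹.
First-order decay: C = 46.23·exp(−k·t) = 46.23·0.4725 = 21.84 mg/L.
At the second outfall, C = (0.3381·21.84 + 0.008070·306.0) / (0.3381 + 0.008070) = 28.47 mg/L.

28.5 mg/L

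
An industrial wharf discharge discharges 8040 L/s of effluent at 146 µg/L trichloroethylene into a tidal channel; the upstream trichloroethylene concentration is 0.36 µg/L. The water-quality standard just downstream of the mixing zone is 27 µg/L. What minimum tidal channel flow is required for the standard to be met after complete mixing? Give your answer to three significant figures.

35900 L/s

Set C_mix = 27: (Q·0.3600 + 8040·146.0) / (Q + 8040) = 27
→ Q = 8040·(146.0 − 27)/(27 − 0.3600) = 35910 L/s.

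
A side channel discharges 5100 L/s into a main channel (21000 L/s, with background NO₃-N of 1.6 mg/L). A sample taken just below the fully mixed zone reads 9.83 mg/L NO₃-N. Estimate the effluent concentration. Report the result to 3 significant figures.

Mass balance: 21000·1.600 + 5100·Cₑ = 26100·9.830
→ Cₑ = (26100·9.830 − 21000·1.600) / 5100 = 43.72 mg/L.

43.7 mg/L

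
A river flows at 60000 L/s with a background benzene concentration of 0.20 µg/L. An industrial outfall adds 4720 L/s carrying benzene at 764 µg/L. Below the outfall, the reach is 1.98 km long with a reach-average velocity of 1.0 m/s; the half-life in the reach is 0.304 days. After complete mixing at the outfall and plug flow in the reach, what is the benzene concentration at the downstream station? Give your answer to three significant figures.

53.1 µg/L

Conservation of mass: C = (60000·0.2000 + 4720·764.0) / 64720 = 3618000/64720 = 55.90 µg/L.
Travel time t = 1.98·1000 / 1.0 = 1980 s = 0.5500 h.
Half-life 0.304 d → k = ln 2 / 0.304 = 2.280 d⁻¹.
Decay over the reach: 55.90·exp(−kt) = 55.90·0.9491 = 53.06 µg/L.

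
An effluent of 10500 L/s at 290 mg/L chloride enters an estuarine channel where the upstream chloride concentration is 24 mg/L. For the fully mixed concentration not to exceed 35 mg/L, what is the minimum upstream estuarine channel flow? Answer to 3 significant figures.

Set C_mix = 35: (Q·24.00 + 10500·290.0) / (Q + 10500) = 35
→ Q = 10500·(290.0 − 35)/(35 − 24.00) = 243400 L/s.

243000 L/s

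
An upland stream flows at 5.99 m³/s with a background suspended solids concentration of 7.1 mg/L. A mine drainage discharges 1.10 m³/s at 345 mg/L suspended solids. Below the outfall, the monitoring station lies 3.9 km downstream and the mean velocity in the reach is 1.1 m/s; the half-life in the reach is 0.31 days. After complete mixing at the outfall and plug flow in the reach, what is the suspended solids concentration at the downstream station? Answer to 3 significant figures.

Mixed concentration C = ΣQC/ΣQ = (5.990·7.100 + 1.100·345.0) / 7.090 = 422.0/7.090 = 59.52 mg/L.
Travel time t = 3.9·1000 / 1.1 = 3545 s = 0.9848 h.
Half-life 0.31 d → k = ln 2 / 0.31 = 2.236 d⁻¹.
After decay, C = 59.52 × e^(−kt) = 59.52 × 0.9123 = 54.31 mg/L.

54.3 mg/L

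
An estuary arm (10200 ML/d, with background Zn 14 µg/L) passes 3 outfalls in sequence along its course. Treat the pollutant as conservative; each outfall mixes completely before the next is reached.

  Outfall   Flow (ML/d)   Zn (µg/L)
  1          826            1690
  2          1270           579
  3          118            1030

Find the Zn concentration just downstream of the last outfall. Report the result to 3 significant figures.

Outfall 1: combined Q = 11030 ML/d; C = (10200·14.00 + 826.0·1690)/11030 = 139.6 µg/L.
Outfall 2: combined Q = 12300 ML/d; C = (11030·139.6 + 1270·579.0)/12300 = 184.9 µg/L.
Outfall 3: combined Q = 12410 ML/d; C = (12300·184.9 + 118.0·1030)/12410 = 193.0 µg/L.

193 µg/L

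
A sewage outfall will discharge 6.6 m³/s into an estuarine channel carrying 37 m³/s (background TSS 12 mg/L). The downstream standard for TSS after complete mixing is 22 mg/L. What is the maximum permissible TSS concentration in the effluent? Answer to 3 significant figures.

At the limit, (Qr·Cr + Qe·Cₑ)/(Qr + Qe) = 22:
Cₑ = (43.60·22 − 37.00·12.00) / 6.600 = 78.06 mg/L.

78.1 mg/L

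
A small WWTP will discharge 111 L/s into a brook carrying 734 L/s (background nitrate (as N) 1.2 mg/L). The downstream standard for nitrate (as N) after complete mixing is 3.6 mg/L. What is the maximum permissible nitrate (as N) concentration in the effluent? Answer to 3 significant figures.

At the limit, (Qr·Cr + Qe·Cₑ)/(Qr + Qe) = 3.6:
Cₑ = (845.0·3.6 − 734.0·1.200) / 111.0 = 19.47 mg/L.

19.5 mg/L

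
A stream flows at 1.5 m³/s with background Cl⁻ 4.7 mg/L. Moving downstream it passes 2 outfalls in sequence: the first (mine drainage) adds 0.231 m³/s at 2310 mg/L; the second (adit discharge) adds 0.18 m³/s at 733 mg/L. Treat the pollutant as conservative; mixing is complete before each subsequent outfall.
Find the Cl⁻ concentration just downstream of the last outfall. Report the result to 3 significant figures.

352 mg/L

After outfall 1: Q = 1.500 + 0.2310 = 1.731 m³/s; C = (1.500·4.700 + 0.2310·2310)/1.731 = 312.3 mg/L.
After outfall 2: Q = 1.731 + 0.1800 = 1.911 m³/s; C = (1.731·312.3 + 0.1800·733.0)/1.911 = 352.0 mg/L.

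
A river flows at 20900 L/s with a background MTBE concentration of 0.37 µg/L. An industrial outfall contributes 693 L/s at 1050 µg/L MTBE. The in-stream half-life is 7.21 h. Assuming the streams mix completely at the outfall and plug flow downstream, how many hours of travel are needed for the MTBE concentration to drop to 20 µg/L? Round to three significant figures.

Conservation of mass: C = (20900·0.3700 + 693.0·1050) / 21590 = 735400/21590 = 34.06 µg/L.
Half-life 7.21 h → k = ln 2 / 7.21 = 0.09614 h⁻¹ = 2.307 d⁻¹.
34.06·exp(−k·t) = 20 → t = ln(34.06/20)/k = 19930 s = 5.537 h.

5.54 h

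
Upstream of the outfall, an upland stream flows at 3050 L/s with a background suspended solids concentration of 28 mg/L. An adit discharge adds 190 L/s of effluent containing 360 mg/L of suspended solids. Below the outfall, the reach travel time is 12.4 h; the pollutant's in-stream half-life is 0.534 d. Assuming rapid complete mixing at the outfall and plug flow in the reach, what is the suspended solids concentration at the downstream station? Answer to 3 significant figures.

Flow-weighted average: C = (3050·28.00 + 190.0·360.0) / 3240 = 153800/3240 = 47.47 mg/L.
Half-life 0.534 d → k = ln 2 / 0.534 = 1.298 d⁻¹.
First-order decay: C = 47.47·exp(−k·t) = 47.47·0.5114 = 24.27 mg/L.

24.3 mg/L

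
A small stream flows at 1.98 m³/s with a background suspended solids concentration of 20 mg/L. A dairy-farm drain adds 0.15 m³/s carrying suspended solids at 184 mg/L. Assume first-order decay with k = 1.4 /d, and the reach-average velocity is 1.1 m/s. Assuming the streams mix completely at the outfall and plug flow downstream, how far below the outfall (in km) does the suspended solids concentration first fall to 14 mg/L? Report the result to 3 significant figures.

Flow-weighted average: C = (1.980·20.00 + 0.1500·184.0) / 2.130 = 67.20/2.130 = 31.55 mg/L.
Set 31.55·exp(−k·t) = 14 → t = ln(31.55/14)/k = 50140 s = 13.93 h.
Distance = v·t = 1.1·50140 = 55160 m = 55.16 km.

55.2 km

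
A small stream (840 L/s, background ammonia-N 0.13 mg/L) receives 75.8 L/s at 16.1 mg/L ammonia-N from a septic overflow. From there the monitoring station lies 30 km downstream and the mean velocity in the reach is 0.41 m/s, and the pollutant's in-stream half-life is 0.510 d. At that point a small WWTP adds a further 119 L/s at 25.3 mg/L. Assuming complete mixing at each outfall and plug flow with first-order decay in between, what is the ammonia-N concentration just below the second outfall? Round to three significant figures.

After mixing, C = (840.0·0.1300 + 75.80·16.10) / 915.8 = 1330/915.8 = 1.452 mg/L; combined flow 915.8 L/s.
Travel time t = 30·1000 / 0.41 = 73170 s = 20.33 h.
Half-life 0.510 d → k = ln 2 / 0.510 = 1.359 d⁻¹.
First-order decay: C = 1.452·exp(−k·t) = 1.452·0.3163 = 0.4592 mg/L.
Second outfall: C = (915.8·0.4592 + 119.0·25.30)/1035 = 3.316 mg/L.

3.32 mg/L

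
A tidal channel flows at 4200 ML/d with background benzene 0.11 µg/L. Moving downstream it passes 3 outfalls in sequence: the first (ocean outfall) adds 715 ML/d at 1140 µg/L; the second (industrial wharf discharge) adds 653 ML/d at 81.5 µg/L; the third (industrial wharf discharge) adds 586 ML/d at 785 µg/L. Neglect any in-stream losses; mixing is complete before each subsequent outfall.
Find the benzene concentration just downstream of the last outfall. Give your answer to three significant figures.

216 µg/L

After outfall 1: Q = 4200 + 715.0 = 4915 ML/d; C = (4200·0.1100 + 715.0·1140)/4915 = 165.9 µg/L.
After outfall 2: Q = 4915 + 653.0 = 5568 ML/d; C = (4915·165.9 + 653.0·81.50)/5568 = 156.0 µg/L.
After outfall 3: Q = 5568 + 586.0 = 6154 ML/d; C = (5568·156.0 + 586.0·785.0)/6154 = 215.9 µg/L.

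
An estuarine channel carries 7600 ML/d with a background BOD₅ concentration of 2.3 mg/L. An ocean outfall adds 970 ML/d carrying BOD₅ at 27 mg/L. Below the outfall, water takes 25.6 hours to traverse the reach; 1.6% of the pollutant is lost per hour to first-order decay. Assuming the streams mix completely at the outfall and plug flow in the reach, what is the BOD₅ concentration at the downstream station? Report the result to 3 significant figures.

Conservation of mass: C = (7600·2.300 + 970.0·27.00) / 8570 = 43670/8570 = 5.096 mg/L.
1.6%/h lost → k = −ln(1 − 0.016) = 0.01613 h⁻¹.
After decay, C = 5.096 × e^(−kt) = 5.096 × 0.6617 = 3.372 mg/L.

3.37 mg/L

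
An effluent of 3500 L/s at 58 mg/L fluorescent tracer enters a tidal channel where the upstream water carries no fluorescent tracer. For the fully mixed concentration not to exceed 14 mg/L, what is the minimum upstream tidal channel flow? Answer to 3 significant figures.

Set C_mix = 14: (Q·0 + 3500·58.00) / (Q + 3500) = 14
→ Q = 3500·(58.00 − 14)/(14 − 0) = 11000 L/s.

11000 L/s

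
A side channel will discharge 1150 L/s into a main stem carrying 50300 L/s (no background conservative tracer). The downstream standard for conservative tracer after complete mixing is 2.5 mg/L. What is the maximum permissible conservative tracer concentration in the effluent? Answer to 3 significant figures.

At the limit, (Qr·Cr + Qe·Cₑ)/(Qr + Qe) = 2.5:
Cₑ = (51450·2.5 − 50300·0) / 1150 = 111.8 mg/L.

112 mg/L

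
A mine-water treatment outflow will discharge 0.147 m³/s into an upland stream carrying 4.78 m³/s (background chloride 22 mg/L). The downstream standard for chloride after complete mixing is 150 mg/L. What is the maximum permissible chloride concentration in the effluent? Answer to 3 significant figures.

At the limit, (Qr·Cr + Qe·Cₑ)/(Qr + Qe) = 150:
Cₑ = (4.927·150 − 4.780·22.00) / 0.1470 = 4312 mg/L.

4310 mg/L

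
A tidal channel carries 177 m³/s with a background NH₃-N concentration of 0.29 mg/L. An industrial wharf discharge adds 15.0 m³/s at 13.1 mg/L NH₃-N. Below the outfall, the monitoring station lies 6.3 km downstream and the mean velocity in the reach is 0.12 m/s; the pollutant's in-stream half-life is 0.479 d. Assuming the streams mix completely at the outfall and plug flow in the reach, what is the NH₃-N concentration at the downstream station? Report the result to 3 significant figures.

Mass balance: C = (177.0·0.2900 + 15.00·13.10) / 192.0 = 247.8/192.0 = 1.291 mg/L.
Travel time t = 6.3·1000 / 0.12 = 52500 s = 14.58 h.
Half-life 0.479 d → k = ln 2 / 0.479 = 1.447 d⁻¹.
Applying C = C₀e^(−kt): 1.291 × 0.4151 = 0.5358 mg/L.

0.536 mg/L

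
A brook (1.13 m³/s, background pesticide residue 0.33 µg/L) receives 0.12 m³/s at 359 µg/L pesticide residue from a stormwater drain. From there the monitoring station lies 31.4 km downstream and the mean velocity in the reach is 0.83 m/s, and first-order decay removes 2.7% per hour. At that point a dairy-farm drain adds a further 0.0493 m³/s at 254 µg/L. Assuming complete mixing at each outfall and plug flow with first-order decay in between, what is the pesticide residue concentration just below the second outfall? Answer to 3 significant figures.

Mass balance: C = (1.130·0.3300 + 0.1200·359.0) / 1.250 = 43.45/1.250 = 34.76 µg/L; combined flow 1.250 m³/s.
Travel time t = 31.4·1000 / 0.83 = 37830 s = 10.51 h.
2.7%/h lost → k = −ln(1 − 0.027) = 0.02737 h⁻¹.
First-order decay: C = 34.76·exp(−k·t) = 34.76·0.7500 = 26.07 µg/L.
At the second outfall, C = (1.250·26.07 + 0.04930·254.0) / (1.250 + 0.04930) = 34.72 µg/L.

34.7 µg/L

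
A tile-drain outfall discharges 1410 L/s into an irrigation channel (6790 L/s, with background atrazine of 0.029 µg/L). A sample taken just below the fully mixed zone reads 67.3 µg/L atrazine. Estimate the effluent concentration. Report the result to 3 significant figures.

391 µg/L

Mass balance: 6790·0.02900 + 1410·Cₑ = 8200·67.30
→ Cₑ = (8200·67.30 − 6790·0.02900) / 1410 = 391.3 µg/L.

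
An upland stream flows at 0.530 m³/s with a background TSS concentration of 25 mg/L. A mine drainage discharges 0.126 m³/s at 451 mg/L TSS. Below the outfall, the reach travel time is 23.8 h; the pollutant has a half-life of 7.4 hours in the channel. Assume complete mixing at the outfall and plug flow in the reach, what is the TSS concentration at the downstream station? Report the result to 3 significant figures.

Mixed concentration C = ΣQC/ΣQ = (0.5300·25.00 + 0.1260·451.0) / 0.6560 = 70.08/0.6560 = 106.8 mg/L.
Half-life 7.4 h → k = ln 2 / 7.4 = 0.09367 h⁻¹ = 2.248 d⁻¹.
First-order decay: C = 106.8·exp(−k·t) = 106.8·0.1076 = 11.49 mg/L.

11.5 mg/L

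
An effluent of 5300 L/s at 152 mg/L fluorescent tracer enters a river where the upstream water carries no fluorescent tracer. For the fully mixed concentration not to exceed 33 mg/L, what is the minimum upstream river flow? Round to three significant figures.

Set C_mix = 33: (Q·0 + 5300·152.0) / (Q + 5300) = 33
→ Q = 5300·(152.0 − 33)/(33 − 0) = 19110 L/s.

19100 L/s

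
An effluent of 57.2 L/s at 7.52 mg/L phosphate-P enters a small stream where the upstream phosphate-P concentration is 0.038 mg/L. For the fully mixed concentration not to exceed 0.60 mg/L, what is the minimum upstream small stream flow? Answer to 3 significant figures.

704 L/s

Set C_mix = 0.60: (Q·0.03800 + 57.20·7.520) / (Q + 57.20) = 0.60
→ Q = 57.20·(7.520 − 0.60)/(0.60 − 0.03800) = 704.3 L/s.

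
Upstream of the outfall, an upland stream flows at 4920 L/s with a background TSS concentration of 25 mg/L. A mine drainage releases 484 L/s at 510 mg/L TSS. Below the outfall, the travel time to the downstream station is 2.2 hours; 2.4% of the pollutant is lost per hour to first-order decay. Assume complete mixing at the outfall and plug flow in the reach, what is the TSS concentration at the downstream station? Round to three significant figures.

Mass balance: C = (4920·25.00 + 484.0·510.0) / 5404 = 369800/5404 = 68.44 mg/L.
2.4%/h lost → k = −ln(1 − 0.024) = 0.02429 h⁻¹.
Decay over the reach: 68.44·exp(−kt) = 68.44·0.9480 = 64.88 mg/L.

64.9 mg/L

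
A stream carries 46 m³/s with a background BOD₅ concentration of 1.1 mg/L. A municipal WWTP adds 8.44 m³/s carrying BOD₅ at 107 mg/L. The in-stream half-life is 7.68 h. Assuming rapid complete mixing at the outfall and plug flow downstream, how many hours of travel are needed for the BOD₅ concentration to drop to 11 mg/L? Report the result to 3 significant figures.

Flow-weighted average: C = (46.00·1.100 + 8.440·107.0) / 54.44 = 953.7/54.44 = 17.52 mg/L.
Half-life 7.68 h → k = ln 2 / 7.68 = 0.09025 h⁻¹ = 2.166 d⁻¹.
17.52·exp(−k·t) = 11 → t = ln(17.52/11)/k = 18560 s = 5.156 h.

5.16 h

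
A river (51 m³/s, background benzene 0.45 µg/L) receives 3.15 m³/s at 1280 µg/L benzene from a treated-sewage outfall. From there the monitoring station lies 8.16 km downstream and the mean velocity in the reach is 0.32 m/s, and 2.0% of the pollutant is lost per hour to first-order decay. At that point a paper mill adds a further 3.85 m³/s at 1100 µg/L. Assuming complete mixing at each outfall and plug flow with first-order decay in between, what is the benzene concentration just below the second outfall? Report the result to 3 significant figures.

Mixed concentration C = ΣQC/ΣQ = (51.00·0.4500 + 3.150·1280) / 54.15 = 4055/54.15 = 74.88 µg/L; combined flow 54.15 m³/s.
Travel time t = 8.16·1000 / 0.32 = 25500 s = 7.083 h.
2.0%/h lost → k = −ln(1 − 0.02) = 0.02020 h⁻¹.
First-order decay: C = 74.88·exp(−k·t) = 74.88·0.8667 = 64.90 µg/L.
At the second outfall, C = (54.15·64.90 + 3.850·1100) / (54.15 + 3.850) = 133.6 µg/L.

134 µg/L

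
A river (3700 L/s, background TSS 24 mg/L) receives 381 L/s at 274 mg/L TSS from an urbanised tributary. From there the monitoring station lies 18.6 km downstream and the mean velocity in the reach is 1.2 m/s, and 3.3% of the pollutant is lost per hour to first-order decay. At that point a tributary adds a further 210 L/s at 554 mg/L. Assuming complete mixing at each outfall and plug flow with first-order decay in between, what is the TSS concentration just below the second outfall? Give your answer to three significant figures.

66.1 mg/L

Mass balance: C = (3700·24.00 + 381.0·274.0) / 4081 = 193200/4081 = 47.34 mg/L; combined flow 4081 L/s.
Travel time t = 18.6·1000 / 1.2 = 15500 s = 4.306 h.
3.3%/h lost → k = −ln(1 − 0.033) = 0.03356 h⁻¹.
After decay, C = 47.34 × e^(−kt) = 47.34 × 0.8655 = 40.97 mg/L.
Second outfall: C = (4081·40.97 + 210.0·554.0)/4291 = 66.08 mg/L.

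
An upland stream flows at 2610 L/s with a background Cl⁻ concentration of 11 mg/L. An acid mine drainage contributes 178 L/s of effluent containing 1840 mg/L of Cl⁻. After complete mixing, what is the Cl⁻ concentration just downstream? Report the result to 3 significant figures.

Conservation of mass: C = (2610·11.00 + 178.0·1840) / 2788 = 356200/2788 = 127.8 mg/L.

128 mg/L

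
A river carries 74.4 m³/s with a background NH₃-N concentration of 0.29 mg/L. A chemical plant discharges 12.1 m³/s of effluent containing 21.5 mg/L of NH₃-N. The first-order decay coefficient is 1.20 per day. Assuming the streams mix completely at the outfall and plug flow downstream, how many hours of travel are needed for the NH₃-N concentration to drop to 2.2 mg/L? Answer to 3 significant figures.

7.85 h

Conservation of mass: C = (74.40·0.2900 + 12.10·21.50) / 86.50 = 281.7/86.50 = 3.257 mg/L.
3.257·exp(−k·t) = 2.2 → t = ln(3.257/2.2)/k = 28250 s = 7.847 h.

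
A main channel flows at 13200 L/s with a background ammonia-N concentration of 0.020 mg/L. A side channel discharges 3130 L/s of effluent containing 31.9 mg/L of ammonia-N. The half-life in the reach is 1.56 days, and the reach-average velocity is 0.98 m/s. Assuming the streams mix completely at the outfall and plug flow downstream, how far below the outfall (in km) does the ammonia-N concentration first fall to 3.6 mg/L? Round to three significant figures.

101 km

Mass balance: C = (13200·0.02000 + 3130·31.90) / 16330 = 100100/16330 = 6.130 mg/L.
Half-life 1.56 d → k = ln 2 / 1.56 = 0.4443 d⁻¹.
Set 6.130·exp(−k·t) = 3.6 → t = ln(6.130/3.6)/k = 103500 s = 28.75 h.
Distance = v·t = 0.98·103500 = 101400 m = 101.4 km.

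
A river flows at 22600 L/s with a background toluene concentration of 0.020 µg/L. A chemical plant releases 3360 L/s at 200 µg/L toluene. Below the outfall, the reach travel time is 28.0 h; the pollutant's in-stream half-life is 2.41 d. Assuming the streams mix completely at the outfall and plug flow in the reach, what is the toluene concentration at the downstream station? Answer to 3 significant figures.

18.5 µg/L

Mass balance: C = (22600·0.02000 + 3360·200.0) / 25960 = 672500/25960 = 25.90 µg/L.
Half-life 2.41 d → k = ln 2 / 2.41 = 0.2876 d⁻¹.
First-order decay: C = 25.90·exp(−k·t) = 25.90·0.7149 = 18.52 µg/L.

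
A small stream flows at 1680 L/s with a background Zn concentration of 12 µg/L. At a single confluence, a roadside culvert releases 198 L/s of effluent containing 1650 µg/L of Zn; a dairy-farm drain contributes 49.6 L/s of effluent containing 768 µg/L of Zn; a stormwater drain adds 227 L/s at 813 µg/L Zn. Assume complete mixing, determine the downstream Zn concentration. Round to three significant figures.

264 µg/L

Flow-weighted average: C = (1680·12.00 + 198.0·1650 + 49.60·768.0 + 227.0·813.0) / 2155 = 569500/2155 = 264.3 µg/L.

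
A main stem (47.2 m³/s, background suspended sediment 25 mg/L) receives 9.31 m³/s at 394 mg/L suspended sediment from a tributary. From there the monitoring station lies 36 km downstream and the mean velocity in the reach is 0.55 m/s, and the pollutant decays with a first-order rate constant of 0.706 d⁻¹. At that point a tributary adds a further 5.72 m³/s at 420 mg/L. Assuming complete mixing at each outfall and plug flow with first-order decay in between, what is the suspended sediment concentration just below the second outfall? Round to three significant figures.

Flow-weighted average: C = (47.20·25.00 + 9.310·394.0) / 56.51 = 4848/56.51 = 85.79 mg/L; combined flow 56.51 m³/s.
Travel time t = 36·1000 / 0.55 = 65450 s = 18.18 h.
Decay over the reach: 85.79·exp(−kt) = 85.79·0.5858 = 50.25 mg/L.
Second outfall: C = (56.51·50.25 + 5.720·420.0)/62.23 = 84.24 mg/L.

84.2 mg/L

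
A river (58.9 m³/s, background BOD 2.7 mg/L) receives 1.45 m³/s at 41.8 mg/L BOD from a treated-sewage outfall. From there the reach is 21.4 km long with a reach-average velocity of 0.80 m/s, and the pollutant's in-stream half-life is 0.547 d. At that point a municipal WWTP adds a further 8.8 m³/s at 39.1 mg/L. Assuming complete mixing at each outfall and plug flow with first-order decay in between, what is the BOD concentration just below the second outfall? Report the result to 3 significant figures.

7.12 mg/L

After mixing, C = (58.90·2.700 + 1.450·41.80) / 60.35 = 219.6/60.35 = 3.639 mg/L; combined flow 60.35 m³/s.
Travel time t = 21.4·1000 / 0.80 = 26750 s = 7.431 h.
Half-life 0.547 d → k = ln 2 / 0.547 = 1.267 d⁻¹.
Decay over the reach: 3.639·exp(−kt) = 3.639·0.6755 = 2.458 mg/L.
At the second outfall, C = (60.35·2.458 + 8.800·39.10) / (60.35 + 8.800) = 7.121 mg/L.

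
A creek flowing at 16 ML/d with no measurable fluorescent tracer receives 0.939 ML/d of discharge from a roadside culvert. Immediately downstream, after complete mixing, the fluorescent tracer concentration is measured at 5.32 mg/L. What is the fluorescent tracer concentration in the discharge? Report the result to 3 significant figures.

96.0 mg/L

Mass balance: 16.00·0 + 0.9390·Cₑ = 16.94·5.320
→ Cₑ = (16.94·5.320 − 16.00·0) / 0.9390 = 95.97 mg/L.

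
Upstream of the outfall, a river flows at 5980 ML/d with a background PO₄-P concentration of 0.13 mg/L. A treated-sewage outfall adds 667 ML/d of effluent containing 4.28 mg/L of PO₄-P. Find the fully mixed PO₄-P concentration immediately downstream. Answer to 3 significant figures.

0.546 mg/L

After mixing, C = (5980·0.1300 + 667.0·4.280) / 6647 = 3632/6647 = 0.5464 mg/L.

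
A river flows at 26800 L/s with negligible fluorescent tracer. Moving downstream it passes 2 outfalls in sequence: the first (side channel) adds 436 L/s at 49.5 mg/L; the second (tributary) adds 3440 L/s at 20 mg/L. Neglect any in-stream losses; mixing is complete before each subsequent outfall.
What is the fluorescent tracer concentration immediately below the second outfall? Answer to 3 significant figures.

2.95 mg/L

Below outfall 1: Q → 27240 L/s, C = (26800·0 + 436.0·49.50)/27240 = 0.7924 mg/L.
Below outfall 2: Q → 30680 L/s, C = (27240·0.7924 + 3440·20.00)/30680 = 2.946 mg/L.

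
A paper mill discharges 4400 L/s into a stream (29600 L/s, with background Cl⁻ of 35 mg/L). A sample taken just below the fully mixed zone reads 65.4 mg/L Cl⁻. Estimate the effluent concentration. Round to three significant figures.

270 mg/L

Mass balance: 29600·35.00 + 4400·Cₑ = 34000·65.40
→ Cₑ = (34000·65.40 − 29600·35.00) / 4400 = 269.9 mg/L.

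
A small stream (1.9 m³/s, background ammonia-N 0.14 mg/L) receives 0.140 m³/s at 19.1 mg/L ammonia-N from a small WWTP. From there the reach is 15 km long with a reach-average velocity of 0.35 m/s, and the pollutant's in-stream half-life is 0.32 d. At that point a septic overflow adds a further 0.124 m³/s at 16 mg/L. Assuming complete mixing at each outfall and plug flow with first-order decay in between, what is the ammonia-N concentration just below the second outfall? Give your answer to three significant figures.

1.38 mg/L

Flow-weighted average: C = (1.900·0.1400 + 0.1400·19.10) / 2.040 = 2.940/2.040 = 1.441 mg/L; combined flow 2.040 m³/s.
Travel time t = 15·1000 / 0.35 = 42860 s = 11.90 h.
Half-life 0.32 d → k = ln 2 / 0.32 = 2.166 d⁻¹.
First-order decay: C = 1.441·exp(−k·t) = 1.441·0.3415 = 0.4921 mg/L.
Second outfall: C = (2.040·0.4921 + 0.1240·16.00)/2.164 = 1.381 mg/L.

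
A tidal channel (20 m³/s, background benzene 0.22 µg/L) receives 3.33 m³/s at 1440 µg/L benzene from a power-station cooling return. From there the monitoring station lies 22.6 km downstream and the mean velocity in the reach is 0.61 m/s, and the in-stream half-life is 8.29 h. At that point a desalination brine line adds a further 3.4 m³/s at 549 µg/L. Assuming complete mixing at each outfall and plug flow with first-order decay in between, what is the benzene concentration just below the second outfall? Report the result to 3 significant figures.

After mixing, C = (20.00·0.2200 + 3.330·1440) / 23.33 = 4800/23.33 = 205.7 µg/L; combined flow 23.33 m³/s.
Travel time t = 22.6·1000 / 0.61 = 37050 s = 10.29 h.
Half-life 8.29 h → k = ln 2 / 8.29 = 0.08361 h⁻¹ = 2.007 d⁻¹.
Decay over the reach: 205.7·exp(−kt) = 205.7·0.4230 = 87.01 µg/L.
At the second outfall, C = (23.33·87.01 + 3.400·549.0) / (23.33 + 3.400) = 145.8 µg/L.

146 µg/L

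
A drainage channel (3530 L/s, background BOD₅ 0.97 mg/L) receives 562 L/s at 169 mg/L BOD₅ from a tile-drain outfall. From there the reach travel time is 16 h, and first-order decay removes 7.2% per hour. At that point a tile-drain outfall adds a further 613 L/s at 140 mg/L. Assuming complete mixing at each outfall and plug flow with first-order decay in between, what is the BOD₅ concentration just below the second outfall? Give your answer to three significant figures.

Mixed concentration C = ΣQC/ΣQ = (3530·0.9700 + 562.0·169.0) / 4092 = 98400/4092 = 24.05 mg/L; combined flow 4092 L/s.
7.2%/h lost → k = −ln(1 − 0.072) = 0.07472 h⁻¹.
Decay over the reach: 24.05·exp(−kt) = 24.05·0.3025 = 7.275 mg/L.
Second outfall: C = (4092·7.275 + 613.0·140.0)/4705 = 24.57 mg/L.

24.6 mg/L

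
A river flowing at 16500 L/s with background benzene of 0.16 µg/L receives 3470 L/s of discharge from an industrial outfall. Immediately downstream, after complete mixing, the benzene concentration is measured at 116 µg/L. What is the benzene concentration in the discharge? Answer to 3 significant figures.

667 µg/L

Mass balance: 16500·0.1600 + 3470·Cₑ = 19970·116.0
→ Cₑ = (19970·116.0 − 16500·0.1600) / 3470 = 666.8 µg/L.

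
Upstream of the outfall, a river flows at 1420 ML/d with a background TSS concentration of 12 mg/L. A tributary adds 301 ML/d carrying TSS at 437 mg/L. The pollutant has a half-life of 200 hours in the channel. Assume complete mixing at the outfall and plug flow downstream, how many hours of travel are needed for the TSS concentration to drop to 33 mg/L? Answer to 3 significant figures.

277 h

Conservation of mass: C = (1420·12.00 + 301.0·437.0) / 1721 = 148600/1721 = 86.33 mg/L.
Half-life 200 h → k = ln 2 / 200 = 0.003466 h⁻¹ = 0.08318 d⁻¹.
86.33·exp(−k·t) = 33 → t = ln(86.33/33)/k = 998900 s = 277.5 h.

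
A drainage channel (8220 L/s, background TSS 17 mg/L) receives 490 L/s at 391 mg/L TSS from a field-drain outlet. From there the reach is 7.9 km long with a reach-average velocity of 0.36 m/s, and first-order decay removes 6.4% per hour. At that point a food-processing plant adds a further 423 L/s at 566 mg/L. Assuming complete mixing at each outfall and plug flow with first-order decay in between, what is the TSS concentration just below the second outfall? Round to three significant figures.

Conservation of mass: C = (8220·17.00 + 490.0·391.0) / 8710 = 331300/8710 = 38.04 mg/L; combined flow 8710 L/s.
Travel time t = 7.9·1000 / 0.36 = 21940 s = 6.096 h.
6.4%/h lost → k = −ln(1 − 0.064) = 0.06614 h⁻¹.
After decay, C = 38.04 × e^(−kt) = 38.04 × 0.6682 = 25.42 mg/L.
At the second outfall, C = (8710·25.42 + 423.0·566.0) / (8710 + 423.0) = 50.46 mg/L.

50.5 mg/L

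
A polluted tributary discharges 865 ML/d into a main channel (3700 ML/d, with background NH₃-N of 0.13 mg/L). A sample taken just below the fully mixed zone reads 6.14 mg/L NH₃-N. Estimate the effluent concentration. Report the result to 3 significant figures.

Mass balance: 3700·0.1300 + 865.0·Cₑ = 4565·6.140
→ Cₑ = (4565·6.140 − 3700·0.1300) / 865.0 = 31.85 mg/L.

31.8 mg/L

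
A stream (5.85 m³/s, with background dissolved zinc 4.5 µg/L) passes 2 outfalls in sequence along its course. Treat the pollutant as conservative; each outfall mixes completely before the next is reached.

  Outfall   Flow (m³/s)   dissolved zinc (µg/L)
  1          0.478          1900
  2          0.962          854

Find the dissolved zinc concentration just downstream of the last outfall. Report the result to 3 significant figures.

241 µg/L

After outfall 1: Q = 5.850 + 0.4780 = 6.328 m³/s; C = (5.850·4.500 + 0.4780·1900)/6.328 = 147.7 µg/L.
After outfall 2: Q = 6.328 + 0.9620 = 7.290 m³/s; C = (6.328·147.7 + 0.9620·854.0)/7.290 = 240.9 µg/L.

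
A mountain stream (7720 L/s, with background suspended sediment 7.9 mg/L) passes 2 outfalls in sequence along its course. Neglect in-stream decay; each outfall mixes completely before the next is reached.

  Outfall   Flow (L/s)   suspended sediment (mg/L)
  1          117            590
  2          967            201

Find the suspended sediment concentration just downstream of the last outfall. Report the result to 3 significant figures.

Below outfall 1: Q → 7837 L/s, C = (7720·7.900 + 117.0·590.0)/7837 = 16.59 mg/L.
Below outfall 2: Q → 8804 L/s, C = (7837·16.59 + 967.0·201.0)/8804 = 36.85 mg/L.

36.8 mg/L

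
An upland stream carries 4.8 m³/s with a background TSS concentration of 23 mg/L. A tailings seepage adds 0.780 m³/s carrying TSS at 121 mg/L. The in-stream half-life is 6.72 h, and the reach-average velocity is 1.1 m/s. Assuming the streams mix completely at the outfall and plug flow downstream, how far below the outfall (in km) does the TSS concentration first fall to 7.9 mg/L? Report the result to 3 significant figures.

After mixing, C = (4.800·23.00 + 0.7800·121.0) / 5.580 = 204.8/5.580 = 36.70 mg/L.
Half-life 6.72 h → k = ln 2 / 6.72 = 0.1031 h⁻¹ = 2.476 d⁻¹.
Set 36.70·exp(−k·t) = 7.9 → t = ln(36.70/7.9)/k = 53600 s = 14.89 h.
Distance = v·t = 1.1·53600 = 58970 m = 58.97 km.

59.0 km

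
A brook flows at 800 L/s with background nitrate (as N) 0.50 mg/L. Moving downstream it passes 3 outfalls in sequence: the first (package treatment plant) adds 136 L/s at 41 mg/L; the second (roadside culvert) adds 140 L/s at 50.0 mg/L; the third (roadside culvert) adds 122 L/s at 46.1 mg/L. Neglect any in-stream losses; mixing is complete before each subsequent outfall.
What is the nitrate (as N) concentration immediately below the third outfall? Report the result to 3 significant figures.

15.5 mg/L

Outfall 1: combined Q = 936.0 L/s; C = (800.0·0.5000 + 136.0·41.00)/936.0 = 6.385 mg/L.
Outfall 2: combined Q = 1076 L/s; C = (936.0·6.385 + 140.0·50.00)/1076 = 12.06 mg/L.
Outfall 3: combined Q = 1198 L/s; C = (1076·12.06 + 122.0·46.10)/1198 = 15.53 mg/L.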